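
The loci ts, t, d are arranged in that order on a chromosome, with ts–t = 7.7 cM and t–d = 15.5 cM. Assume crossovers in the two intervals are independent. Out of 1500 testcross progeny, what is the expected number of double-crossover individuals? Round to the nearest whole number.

18

Map distances give recombination frequencies of 0.077 and 0.155 for the two intervals.
With no interference, expected double-crossover frequency = 0.077 × 0.155 = 0.01193.
Expected number = 0.01193 × 1500 = 17.90 ≈ 18.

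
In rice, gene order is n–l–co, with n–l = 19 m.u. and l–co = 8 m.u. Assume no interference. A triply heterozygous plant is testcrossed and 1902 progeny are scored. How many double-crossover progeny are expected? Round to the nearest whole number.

29

Map distances give recombination frequencies of 0.190 and 0.080 for the two intervals.
With no interference, expected double-crossover frequency = 0.190 × 0.080 = 0.01520.
Expected number = 0.01520 × 1902 = 28.91 ≈ 29.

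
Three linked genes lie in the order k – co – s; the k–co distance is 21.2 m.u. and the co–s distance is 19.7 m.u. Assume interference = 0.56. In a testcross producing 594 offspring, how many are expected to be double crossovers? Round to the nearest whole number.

Map distances give recombination frequencies of 0.212 and 0.197 for the two intervals.
With interference 0.56 (so coincidence = 0.44), expected double-crossover frequency = 0.212 × 0.197 × 0.44 = 0.01838.
Expected number = 0.01838 × 594 = 10.92 ≈ 11.

11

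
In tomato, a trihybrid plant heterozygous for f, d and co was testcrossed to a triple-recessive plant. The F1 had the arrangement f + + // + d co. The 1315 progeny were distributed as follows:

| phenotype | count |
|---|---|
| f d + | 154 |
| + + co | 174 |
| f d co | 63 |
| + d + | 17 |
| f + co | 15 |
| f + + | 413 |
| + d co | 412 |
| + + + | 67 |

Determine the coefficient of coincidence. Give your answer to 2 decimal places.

0.72

The two rarest classes, f + co and + d +, are the double crossovers. Comparing them with the parentals, only the co allele has switched, so co is the middle locus and the order is d – co – f.
d–co: (328 + 32)/1315 = 0.2738; co–f: (130 + 32)/1315 = 0.1232.
Expected DCO frequency = 0.2738 × 0.1232 ≈ 0.03373; observed = 32/1315 ≈ 0.02433.
Coefficient of coincidence = 0.02433/0.03373 ≈ 0.72.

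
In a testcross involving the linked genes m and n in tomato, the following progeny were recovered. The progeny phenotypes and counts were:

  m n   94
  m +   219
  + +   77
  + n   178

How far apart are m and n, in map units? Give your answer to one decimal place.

30.1 map units

The two most frequent classes, + n (178) and m + (219), are the parental types, so the F1 was + n / m +.
The recombinant classes are + + and m n: 77 + 94 = 171.
Recombination frequency = 171/568 = 0.3011 ≈ 30.1%, i.e. 30.1 map units.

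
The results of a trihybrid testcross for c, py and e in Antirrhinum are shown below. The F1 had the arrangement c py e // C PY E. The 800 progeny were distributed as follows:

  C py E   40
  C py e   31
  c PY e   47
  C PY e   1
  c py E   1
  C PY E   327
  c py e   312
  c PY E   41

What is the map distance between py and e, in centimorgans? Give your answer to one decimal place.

The two rarest classes, c py E and C PY e, are the double crossovers. Comparing them with the parentals, only the e allele has switched, so e is the middle locus and the order is py – e – c.
Crossovers in the py–e interval produce the single-crossover classes c PY e and C py E (47 + 40 = 87) plus the double crossovers (2).
RF(py–e) = (87 + 2) / 800 = 89/800 = 0.1113 → 11.1 centimorgans.

11.1 centimorgans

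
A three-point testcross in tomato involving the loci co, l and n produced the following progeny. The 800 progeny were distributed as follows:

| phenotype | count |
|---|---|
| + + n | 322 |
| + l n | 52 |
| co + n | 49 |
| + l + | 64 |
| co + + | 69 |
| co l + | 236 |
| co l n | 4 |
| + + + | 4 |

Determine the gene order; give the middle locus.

n

The two most frequent reciprocal classes, co l + and + + n, are the parental types, so the F1 was co l + / + + n.
The two rarest classes, co l n and + + +, are the double crossovers. Comparing them with the parentals, only the n allele has switched, so n is the middle locus and the order is l – n – co.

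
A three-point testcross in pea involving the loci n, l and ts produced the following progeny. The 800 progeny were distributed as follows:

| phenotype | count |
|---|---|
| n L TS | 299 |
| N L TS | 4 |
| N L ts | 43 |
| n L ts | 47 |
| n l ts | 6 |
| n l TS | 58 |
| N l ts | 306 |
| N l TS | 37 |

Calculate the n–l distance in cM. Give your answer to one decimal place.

The two most frequent reciprocal classes, n L TS and N l ts, are the parental types, so the F1 was n L TS / N l ts.
The two rarest classes, N L TS and n l ts, are the double crossovers. Comparing them with the parentals, only the n allele has switched, so n is the middle locus and the order is l – n – ts.
Crossovers in the l–n interval produce the single-crossover classes n l TS and N L ts (58 + 43 = 101) plus the double crossovers (10).
RF(l–n) = (101 + 10) / 800 = 111/800 = 0.1388 → 13.9 cM.

13.9 cM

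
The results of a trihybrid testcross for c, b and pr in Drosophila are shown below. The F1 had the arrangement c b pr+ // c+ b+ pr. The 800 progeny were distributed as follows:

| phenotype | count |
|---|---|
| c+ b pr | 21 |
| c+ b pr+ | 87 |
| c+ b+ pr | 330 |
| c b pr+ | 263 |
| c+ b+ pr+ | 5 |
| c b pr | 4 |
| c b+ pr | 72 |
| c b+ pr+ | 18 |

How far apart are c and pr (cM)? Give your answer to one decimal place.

The two rarest classes, c b pr and c+ b+ pr+, are the double crossovers. Comparing them with the parentals, only the pr allele has switched, so pr is the middle locus and the order is c – pr – b.
Crossovers in the c–pr interval produce the single-crossover classes c+ b pr+ and c b+ pr (87 + 72 = 159) plus the double crossovers (9).
RF(c–pr) = (159 + 9) / 800 = 168/800 = 0.2100 → 21.0 cM.

21.0 cM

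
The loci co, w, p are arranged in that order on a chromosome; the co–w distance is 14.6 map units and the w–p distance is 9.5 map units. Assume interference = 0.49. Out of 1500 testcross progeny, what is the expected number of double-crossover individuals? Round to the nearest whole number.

11

Map distances give recombination frequencies of 0.146 and 0.095 for the two intervals.
With interference 0.49 (so coincidence = 0.51), expected double-crossover frequency = 0.146 × 0.095 × 0.51 = 0.00707.
Expected number = 0.00707 × 1500 = 10.61 ≈ 11.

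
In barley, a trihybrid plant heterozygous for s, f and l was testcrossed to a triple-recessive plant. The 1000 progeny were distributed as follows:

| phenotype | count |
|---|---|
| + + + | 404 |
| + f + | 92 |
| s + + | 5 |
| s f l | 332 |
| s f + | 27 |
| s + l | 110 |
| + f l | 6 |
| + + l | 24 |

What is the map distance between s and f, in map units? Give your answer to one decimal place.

The two most frequent reciprocal classes, s f l and + + +, are the parental types, so the F1 was s f l / + + +.
The two rarest classes, + f l and s + +, are the double crossovers. Comparing them with the parentals, only the s allele has switched, so s is the middle locus and the order is l – s – f.
Crossovers in the s–f interval produce the single-crossover classes s + l and + f + (110 + 92 = 202) plus the double crossovers (11).
RF(s–f) = (202 + 11) / 1000 = 213/1000 = 0.2130 → 21.3 map units.

21.3 map units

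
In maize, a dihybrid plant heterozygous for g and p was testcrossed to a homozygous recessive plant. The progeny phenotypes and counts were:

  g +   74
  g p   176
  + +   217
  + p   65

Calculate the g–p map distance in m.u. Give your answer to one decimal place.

The two most frequent classes, + + (217) and g p (176), are the parental types, so the F1 was + + / g p.
The recombinant classes are + p and g +: 65 + 74 = 139.
Recombination frequency = 139/532 = 0.2613 ≈ 26.1%, i.e. 26.1 m.u.

26.1 m.u.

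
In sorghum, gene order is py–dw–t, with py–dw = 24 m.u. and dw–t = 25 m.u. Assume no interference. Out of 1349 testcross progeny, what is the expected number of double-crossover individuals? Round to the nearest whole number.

Map distances give recombination frequencies of 0.240 and 0.250 for the two intervals.
With no interference, expected double-crossover frequency = 0.240 × 0.250 = 0.06000.
Expected number = 0.06000 × 1349 = 80.94 ≈ 81.

81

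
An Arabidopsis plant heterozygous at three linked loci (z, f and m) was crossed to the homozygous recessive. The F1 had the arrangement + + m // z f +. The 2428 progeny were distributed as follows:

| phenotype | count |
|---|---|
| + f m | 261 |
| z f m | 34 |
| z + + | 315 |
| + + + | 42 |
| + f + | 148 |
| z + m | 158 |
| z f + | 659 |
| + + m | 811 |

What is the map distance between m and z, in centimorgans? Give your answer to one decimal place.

The two rarest classes, + + + and z f m, are the double crossovers. Comparing them with the parentals, only the m allele has switched, so m is the middle locus and the order is z – m – f.
Crossovers in the z–m interval produce the single-crossover classes z + m and + f + (158 + 148 = 306) plus the double crossovers (76).
RF(z–m) = (306 + 76) / 2428 = 382/2428 = 0.1573 → 15.7 centimorgans.

15.7 centimorgans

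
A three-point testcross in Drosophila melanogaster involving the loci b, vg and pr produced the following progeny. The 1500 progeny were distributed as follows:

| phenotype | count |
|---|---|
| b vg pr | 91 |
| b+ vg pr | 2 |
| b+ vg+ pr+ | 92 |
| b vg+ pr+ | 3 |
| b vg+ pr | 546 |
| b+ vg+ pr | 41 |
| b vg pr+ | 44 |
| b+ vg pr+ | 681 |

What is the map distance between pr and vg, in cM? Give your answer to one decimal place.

12.5 cM

The two most frequent reciprocal classes, b+ vg pr+ and b vg+ pr, are the parental types, so the F1 was b+ vg pr+ / b vg+ pr.
The two rarest classes, b+ vg pr and b vg+ pr+, are the double crossovers. Comparing them with the parentals, only the pr allele has switched, so pr is the middle locus and the order is vg – pr – b.
Crossovers in the vg–pr interval produce the single-crossover classes b+ vg+ pr+ and b vg pr (92 + 91 = 183) plus the double crossovers (5).
RF(vg–pr) = (183 + 5) / 1500 = 188/1500 = 0.1253 → 12.5 cM.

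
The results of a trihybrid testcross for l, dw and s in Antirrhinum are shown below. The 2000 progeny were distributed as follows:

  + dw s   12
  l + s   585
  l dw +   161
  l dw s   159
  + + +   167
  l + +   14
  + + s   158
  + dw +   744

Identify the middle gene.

s

The two most frequent reciprocal classes, + dw + and l + s, are the parental types, so the F1 was + dw + / l + s.
The two rarest classes, + dw s and l + +, are the double crossovers. Comparing them with the parentals, only the s allele has switched, so s is the middle locus and the order is dw – s – l.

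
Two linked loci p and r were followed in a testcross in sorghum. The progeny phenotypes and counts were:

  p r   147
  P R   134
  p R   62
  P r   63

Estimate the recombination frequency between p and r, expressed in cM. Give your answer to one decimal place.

The two most frequent classes, P R (134) and p r (147), are the parental types, so the F1 was P R / p r.
The recombinant classes are P r and p R: 63 + 62 = 125.
Recombination frequency = 125/406 = 0.3079 ≈ 30.8%, i.e. 30.8 cM.

30.8 cM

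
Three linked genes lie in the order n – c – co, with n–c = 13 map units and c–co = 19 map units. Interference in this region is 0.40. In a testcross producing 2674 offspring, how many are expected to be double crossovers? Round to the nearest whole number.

Map distances give recombination frequencies of 0.130 and 0.190 for the two intervals.
With interference 0.40 (so coincidence = 0.60), expected double-crossover frequency = 0.130 × 0.190 × 0.60 = 0.01482.
Expected number = 0.01482 × 2674 = 39.63 ≈ 40.

40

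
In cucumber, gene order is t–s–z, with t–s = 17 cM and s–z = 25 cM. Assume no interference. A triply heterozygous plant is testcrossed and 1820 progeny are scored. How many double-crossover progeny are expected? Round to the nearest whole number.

Map distances give recombination frequencies of 0.170 and 0.250 for the two intervals.
With no interference, expected double-crossover frequency = 0.170 × 0.250 = 0.04250.
Expected number = 0.04250 × 1820 = 77.35 ≈ 77.

77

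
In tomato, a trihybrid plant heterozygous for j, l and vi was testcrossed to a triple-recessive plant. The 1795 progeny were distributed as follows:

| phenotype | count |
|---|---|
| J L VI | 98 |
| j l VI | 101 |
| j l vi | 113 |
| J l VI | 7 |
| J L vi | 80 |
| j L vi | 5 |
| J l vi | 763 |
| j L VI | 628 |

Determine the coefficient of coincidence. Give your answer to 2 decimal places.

0.50

The two most frequent reciprocal classes, J l vi and j L VI, are the parental types, so the F1 was J l vi / j L VI.
The two rarest classes, J l VI and j L vi, are the double crossovers. Comparing them with the parentals, only the vi allele has switched, so vi is the middle locus and the order is l – vi – j.
l–vi: (181 + 12)/1795 = 0.1075; vi–j: (211 + 12)/1795 = 0.1242.
Expected DCO frequency = 0.1075 × 0.1242 ≈ 0.01335; observed = 12/1795 ≈ 0.00669.
Coefficient of coincidence = 0.00669/0.01335 ≈ 0.50.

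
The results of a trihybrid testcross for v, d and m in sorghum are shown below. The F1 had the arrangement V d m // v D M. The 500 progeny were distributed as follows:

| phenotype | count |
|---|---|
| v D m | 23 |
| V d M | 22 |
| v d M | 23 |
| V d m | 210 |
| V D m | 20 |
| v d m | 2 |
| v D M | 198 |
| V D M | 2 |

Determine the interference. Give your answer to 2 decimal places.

0.13

The two rarest classes, v d m and V D M, are the double crossovers. Comparing them with the parentals, only the v allele has switched, so v is the middle locus and the order is d – v – m.
d–v: (43 + 4)/500 = 0.0940; v–m: (45 + 4)/500 = 0.0980.
Expected DCO frequency = 0.0940 × 0.0980 ≈ 0.00921; observed = 4/500 ≈ 0.00800.
Coefficient of coincidence = 0.00800/0.00921 ≈ 0.87; interference = 1 − 0.87 = 0.13.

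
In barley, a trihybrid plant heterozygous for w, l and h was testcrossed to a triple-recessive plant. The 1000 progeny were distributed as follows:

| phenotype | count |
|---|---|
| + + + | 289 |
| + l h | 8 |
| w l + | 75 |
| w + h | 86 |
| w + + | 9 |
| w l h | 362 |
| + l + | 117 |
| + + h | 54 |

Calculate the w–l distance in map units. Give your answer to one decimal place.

22.0 map units

The two most frequent reciprocal classes, w l h and + + +, are the parental types, so the F1 was w l h / + + +.
The two rarest classes, + l h and w + +, are the double crossovers. Comparing them with the parentals, only the w allele has switched, so w is the middle locus and the order is h – w – l.
Crossovers in the w–l interval produce the single-crossover classes w + h and + l + (86 + 117 = 203) plus the double crossovers (17).
RF(w–l) = (203 + 17) / 1000 = 220/1000 = 0.2200 → 22.0 map units.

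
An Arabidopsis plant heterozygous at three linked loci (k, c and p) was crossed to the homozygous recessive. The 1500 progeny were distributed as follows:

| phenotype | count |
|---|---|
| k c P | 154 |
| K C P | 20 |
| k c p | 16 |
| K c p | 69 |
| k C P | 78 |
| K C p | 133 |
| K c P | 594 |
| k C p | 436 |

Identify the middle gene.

c

The two most frequent reciprocal classes, K c P and k C p, are the parental types, so the F1 was K c P / k C p.
The two rarest classes, K C P and k c p, are the double crossovers. Comparing them with the parentals, only the c allele has switched, so c is the middle locus and the order is p – c – k.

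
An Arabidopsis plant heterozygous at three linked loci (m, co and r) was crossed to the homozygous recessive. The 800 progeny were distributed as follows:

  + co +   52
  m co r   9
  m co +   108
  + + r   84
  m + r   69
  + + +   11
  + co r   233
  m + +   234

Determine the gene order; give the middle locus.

The two most frequent reciprocal classes, m + + and + co r, are the parental types, so the F1 was m + + / + co r.
The two rarest classes, + + + and m co r, are the double crossovers. Comparing them with the parentals, only the m allele has switched, so m is the middle locus and the order is co – m – r.

m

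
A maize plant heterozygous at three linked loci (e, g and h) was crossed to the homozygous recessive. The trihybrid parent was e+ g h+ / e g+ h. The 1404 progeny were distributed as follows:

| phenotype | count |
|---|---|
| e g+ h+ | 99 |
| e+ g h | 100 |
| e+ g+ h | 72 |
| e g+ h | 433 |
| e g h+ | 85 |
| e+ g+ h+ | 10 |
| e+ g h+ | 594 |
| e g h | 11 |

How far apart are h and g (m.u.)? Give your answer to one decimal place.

15.7 m.u.

The two rarest classes, e+ g+ h+ and e g h, are the double crossovers. Comparing them with the parentals, only the g allele has switched, so g is the middle locus and the order is h – g – e.
Crossovers in the h–g interval produce the single-crossover classes e+ g h and e g+ h+ (100 + 99 = 199) plus the double crossovers (21).
RF(h–g) = (199 + 21) / 1404 = 220/1404 = 0.1567 → 15.7 m.u.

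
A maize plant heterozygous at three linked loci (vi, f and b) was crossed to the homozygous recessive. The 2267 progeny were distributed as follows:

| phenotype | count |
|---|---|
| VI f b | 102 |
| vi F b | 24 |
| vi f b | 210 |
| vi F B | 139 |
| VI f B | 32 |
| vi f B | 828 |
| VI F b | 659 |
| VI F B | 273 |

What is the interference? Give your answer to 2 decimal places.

0.21

The two most frequent reciprocal classes, vi f B and VI F b, are the parental types, so the F1 was vi f B / VI F b.
The two rarest classes, VI f B and vi F b, are the double crossovers. Comparing them with the parentals, only the vi allele has switched, so vi is the middle locus and the order is b – vi – f.
b–vi: (483 + 56)/2267 = 0.2378; vi–f: (241 + 56)/2267 = 0.1310.
Expected DCO frequency = 0.2378 × 0.1310 ≈ 0.03115; observed = 56/2267 ≈ 0.02470.
Coefficient of coincidence = 0.02470/0.03115 ≈ 0.79; interference = 1 − 0.79 = 0.21.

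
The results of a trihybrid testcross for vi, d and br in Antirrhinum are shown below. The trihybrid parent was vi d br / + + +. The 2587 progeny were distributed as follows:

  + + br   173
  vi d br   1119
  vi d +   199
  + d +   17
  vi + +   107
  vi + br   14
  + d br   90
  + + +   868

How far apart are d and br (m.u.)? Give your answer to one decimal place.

15.6 m.u.

The two rarest classes, vi + br and + d +, are the double crossovers. Comparing them with the parentals, only the d allele has switched, so d is the middle locus and the order is vi – d – br.
Crossovers in the d–br interval produce the single-crossover classes vi d + and + + br (199 + 173 = 372) plus the double crossovers (31).
RF(d–br) = (372 + 31) / 2587 = 403/2587 = 0.1558 → 15.6 m.u.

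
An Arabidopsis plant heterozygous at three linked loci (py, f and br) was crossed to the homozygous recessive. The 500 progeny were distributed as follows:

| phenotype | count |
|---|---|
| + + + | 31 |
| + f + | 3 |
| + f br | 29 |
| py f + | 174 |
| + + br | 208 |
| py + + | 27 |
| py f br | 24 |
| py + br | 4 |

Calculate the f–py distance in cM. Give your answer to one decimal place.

The two most frequent reciprocal classes, py f + and + + br, are the parental types, so the F1 was py f + / + + br.
The two rarest classes, + f + and py + br, are the double crossovers. Comparing them with the parentals, only the py allele has switched, so py is the middle locus and the order is br – py – f.
Crossovers in the py–f interval produce the single-crossover classes py + + and + f br (27 + 29 = 56) plus the double crossovers (7).
RF(py–f) = (56 + 7) / 500 = 63/500 = 0.1260 → 12.6 cM.

12.6 cM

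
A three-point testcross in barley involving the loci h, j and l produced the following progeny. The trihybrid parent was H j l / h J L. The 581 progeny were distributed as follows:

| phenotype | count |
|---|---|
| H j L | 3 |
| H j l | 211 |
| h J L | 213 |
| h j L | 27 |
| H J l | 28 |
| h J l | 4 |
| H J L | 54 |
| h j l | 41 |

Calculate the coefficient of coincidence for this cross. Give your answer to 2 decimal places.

0.64

The two rarest classes, H j L and h J l, are the double crossovers. Comparing them with the parentals, only the l allele has switched, so l is the middle locus and the order is j – l – h.
j–l: (55 + 7)/581 = 0.1067; l–h: (95 + 7)/581 = 0.1756.
Expected DCO frequency = 0.1067 × 0.1756 ≈ 0.01874; observed = 7/581 ≈ 0.01205.
Coefficient of coincidence = 0.01205/0.01874 ≈ 0.64.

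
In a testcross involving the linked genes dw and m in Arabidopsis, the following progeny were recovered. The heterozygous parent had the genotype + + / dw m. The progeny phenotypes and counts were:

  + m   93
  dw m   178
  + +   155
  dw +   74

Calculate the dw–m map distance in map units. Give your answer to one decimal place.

33.4 map units

The recombinant classes are + m and dw +: 93 + 74 = 167.
Recombination frequency = 167/500 = 0.3340 ≈ 33.4%, i.e. 33.4 map units.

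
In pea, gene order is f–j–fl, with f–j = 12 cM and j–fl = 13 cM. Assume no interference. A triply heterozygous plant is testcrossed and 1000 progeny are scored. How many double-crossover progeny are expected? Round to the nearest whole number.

Map distances give recombination frequencies of 0.120 and 0.130 for the two intervals.
With no interference, expected double-crossover frequency = 0.120 × 0.130 = 0.01560.
Expected number = 0.01560 × 1000 = 15.60 ≈ 16.

16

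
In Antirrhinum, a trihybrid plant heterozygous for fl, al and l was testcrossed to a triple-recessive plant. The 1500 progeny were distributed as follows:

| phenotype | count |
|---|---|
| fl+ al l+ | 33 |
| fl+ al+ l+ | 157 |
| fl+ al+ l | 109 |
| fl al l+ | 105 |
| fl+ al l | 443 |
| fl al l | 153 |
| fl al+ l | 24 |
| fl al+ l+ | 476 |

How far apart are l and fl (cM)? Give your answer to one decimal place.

The two most frequent reciprocal classes, fl al+ l+ and fl+ al l, are the parental types, so the F1 was fl al+ l+ / fl+ al l.
The two rarest classes, fl al+ l and fl+ al l+, are the double crossovers. Comparing them with the parentals, only the l allele has switched, so l is the middle locus and the order is fl – l – al.
Crossovers in the fl–l interval produce the single-crossover classes fl+ al+ l+ and fl al l (157 + 153 = 310) plus the double crossovers (57).
RF(fl–l) = (310 + 57) / 1500 = 367/1500 = 0.2447 → 24.5 cM.

24.5 cM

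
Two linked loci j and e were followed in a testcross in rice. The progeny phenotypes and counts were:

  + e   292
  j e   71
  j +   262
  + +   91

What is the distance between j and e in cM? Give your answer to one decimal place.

22.6 cM

The two most frequent classes, + e (292) and j + (262), are the parental types, so the F1 was + e / j +.
The recombinant classes are + + and j e: 91 + 71 = 162.
Recombination frequency = 162/716 = 0.2263 ≈ 22.6%, i.e. 22.6 cM.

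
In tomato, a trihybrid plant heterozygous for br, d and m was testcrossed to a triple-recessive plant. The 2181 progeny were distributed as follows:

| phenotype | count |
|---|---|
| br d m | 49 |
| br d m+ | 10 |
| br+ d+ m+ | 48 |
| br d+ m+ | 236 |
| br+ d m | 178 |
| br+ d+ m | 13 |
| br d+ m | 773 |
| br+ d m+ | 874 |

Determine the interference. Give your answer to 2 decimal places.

The two most frequent reciprocal classes, br+ d m+ and br d+ m, are the parental types, so the F1 was br+ d m+ / br d+ m.
The two rarest classes, br d m+ and br+ d+ m, are the double crossovers. Comparing them with the parentals, only the br allele has switched, so br is the middle locus and the order is d – br – m.
d–br: (97 + 23)/2181 = 0.0550; br–m: (414 + 23)/2181 = 0.2004.
Expected DCO frequency = 0.0550 × 0.2004 ≈ 0.01102; observed = 23/2181 ≈ 0.01055.
Coefficient of coincidence = 0.01055/0.01102 ≈ 0.96; interference = 1 − 0.96 = 0.04.

0.04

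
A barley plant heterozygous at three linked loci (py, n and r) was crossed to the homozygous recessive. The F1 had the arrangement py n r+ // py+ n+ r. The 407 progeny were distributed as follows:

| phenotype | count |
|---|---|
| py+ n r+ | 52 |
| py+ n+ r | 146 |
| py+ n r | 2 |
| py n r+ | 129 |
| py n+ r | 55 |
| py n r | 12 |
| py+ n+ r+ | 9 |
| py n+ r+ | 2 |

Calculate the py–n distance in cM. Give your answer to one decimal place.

27.3 cM

The two rarest classes, py n+ r+ and py+ n r, are the double crossovers. Comparing them with the parentals, only the n allele has switched, so n is the middle locus and the order is r – n – py.
Crossovers in the n–py interval produce the single-crossover classes py+ n r+ and py n+ r (52 + 55 = 107) plus the double crossovers (4).
RF(n–py) = (107 + 4) / 407 = 111/407 = 0.2727 → 27.3 cM.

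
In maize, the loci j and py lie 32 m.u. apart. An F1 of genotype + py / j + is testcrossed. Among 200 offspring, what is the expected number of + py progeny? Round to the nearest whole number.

68

A map distance of 32 m.u. corresponds to a recombination frequency of 0.320.
The F1 is + py / j +, so + py is a parental gamete class with expected frequency (1 − r)/2 = 0.680/2 = 0.3400.
Expected number = 0.3400 × 200 = 68.00 ≈ 68.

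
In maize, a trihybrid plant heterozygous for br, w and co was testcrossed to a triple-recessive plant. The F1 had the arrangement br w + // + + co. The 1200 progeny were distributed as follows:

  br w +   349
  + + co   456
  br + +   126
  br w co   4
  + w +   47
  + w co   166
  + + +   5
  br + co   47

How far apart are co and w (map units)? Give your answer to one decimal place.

The two rarest classes, br w co and + + +, are the double crossovers. Comparing them with the parentals, only the co allele has switched, so co is the middle locus and the order is br – co – w.
Crossovers in the co–w interval produce the single-crossover classes br + + and + w co (126 + 166 = 292) plus the double crossovers (9).
RF(co–w) = (292 + 9) / 1200 = 301/1200 = 0.2508 → 25.1 map units.

25.1 map units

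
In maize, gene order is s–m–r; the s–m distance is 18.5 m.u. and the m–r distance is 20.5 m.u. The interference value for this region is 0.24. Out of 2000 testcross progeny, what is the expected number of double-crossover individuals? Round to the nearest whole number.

58

Map distances give recombination frequencies of 0.185 and 0.205 for the two intervals.
With interference 0.24 (so coincidence = 0.76), expected double-crossover frequency = 0.185 × 0.205 × 0.76 = 0.02882.
Expected number = 0.02882 × 2000 = 57.65 ≈ 58.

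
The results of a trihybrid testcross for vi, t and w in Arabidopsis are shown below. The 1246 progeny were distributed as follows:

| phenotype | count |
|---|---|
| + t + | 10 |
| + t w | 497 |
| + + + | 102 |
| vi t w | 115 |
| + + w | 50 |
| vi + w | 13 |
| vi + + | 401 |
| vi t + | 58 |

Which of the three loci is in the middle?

The two most frequent reciprocal classes, vi + + and + t w, are the parental types, so the F1 was vi + + / + t w.
The two rarest classes, vi + w and + t +, are the double crossovers. Comparing them with the parentals, only the w allele has switched, so w is the middle locus and the order is vi – w – t.

w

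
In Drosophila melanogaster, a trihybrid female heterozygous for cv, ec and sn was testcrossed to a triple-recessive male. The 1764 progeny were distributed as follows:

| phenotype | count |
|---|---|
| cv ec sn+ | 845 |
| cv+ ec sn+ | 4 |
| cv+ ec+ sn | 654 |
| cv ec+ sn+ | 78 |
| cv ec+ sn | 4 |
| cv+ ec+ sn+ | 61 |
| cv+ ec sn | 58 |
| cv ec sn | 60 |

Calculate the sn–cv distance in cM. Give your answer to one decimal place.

7.3 cM

The two most frequent reciprocal classes, cv ec sn+ and cv+ ec+ sn, are the parental types, so the F1 was cv ec sn+ / cv+ ec+ sn.
The two rarest classes, cv+ ec sn+ and cv ec+ sn, are the double crossovers. Comparing them with the parentals, only the cv allele has switched, so cv is the middle locus and the order is sn – cv – ec.
Crossovers in the sn–cv interval produce the single-crossover classes cv ec sn and cv+ ec+ sn+ (60 + 61 = 121) plus the double crossovers (8).
RF(sn–cv) = (121 + 8) / 1764 = 129/1764 = 0.0731 → 7.3 cM.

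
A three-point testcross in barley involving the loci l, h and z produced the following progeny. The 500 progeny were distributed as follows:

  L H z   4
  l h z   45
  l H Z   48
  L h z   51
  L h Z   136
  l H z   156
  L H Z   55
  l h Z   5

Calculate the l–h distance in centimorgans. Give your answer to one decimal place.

21.8 centimorgans

The two most frequent reciprocal classes, l H z and L h Z, are the parental types, so the F1 was l H z / L h Z.
The two rarest classes, L H z and l h Z, are the double crossovers. Comparing them with the parentals, only the l allele has switched, so l is the middle locus and the order is h – l – z.
Crossovers in the h–l interval produce the single-crossover classes l h z and L H Z (45 + 55 = 100) plus the double crossovers (9).
RF(h–l) = (100 + 9) / 500 = 109/500 = 0.2180 → 21.8 centimorgans.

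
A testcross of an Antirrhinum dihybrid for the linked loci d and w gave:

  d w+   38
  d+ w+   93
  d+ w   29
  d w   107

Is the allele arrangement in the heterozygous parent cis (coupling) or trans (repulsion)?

The two most frequent classes are d+ w+ (93) and d w (107); these are the parental (non-recombinant) types.
So the F1 carried d+ w+ on one chromosome and d w on the other — the recessive alleles are on the same chromosome (cis / coupling).

cis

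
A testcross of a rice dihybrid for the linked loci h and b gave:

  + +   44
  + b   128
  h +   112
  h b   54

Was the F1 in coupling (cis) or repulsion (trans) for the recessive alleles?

The two most frequent classes are + b (128) and h + (112); these are the parental (non-recombinant) types.
So the F1 carried + b on one chromosome and h + on the other — the recessive alleles are on opposite chromosomes (trans / repulsion).

trans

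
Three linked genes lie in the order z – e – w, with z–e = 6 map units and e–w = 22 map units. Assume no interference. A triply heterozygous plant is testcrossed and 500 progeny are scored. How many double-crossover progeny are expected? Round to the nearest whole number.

7

Map distances give recombination frequencies of 0.060 and 0.220 for the two intervals.
With no interference, expected double-crossover frequency = 0.060 × 0.220 = 0.01320.
Expected number = 0.01320 × 500 = 6.60 ≈ 7.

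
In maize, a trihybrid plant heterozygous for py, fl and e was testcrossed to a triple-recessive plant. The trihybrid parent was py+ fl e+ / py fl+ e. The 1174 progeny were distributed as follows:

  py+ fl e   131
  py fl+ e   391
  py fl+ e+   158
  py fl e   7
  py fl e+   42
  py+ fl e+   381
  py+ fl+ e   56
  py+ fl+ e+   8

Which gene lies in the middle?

fl

The two rarest classes, py+ fl+ e+ and py fl e, are the double crossovers. Comparing them with the parentals, only the fl allele has switched, so fl is the middle locus and the order is e – fl – py.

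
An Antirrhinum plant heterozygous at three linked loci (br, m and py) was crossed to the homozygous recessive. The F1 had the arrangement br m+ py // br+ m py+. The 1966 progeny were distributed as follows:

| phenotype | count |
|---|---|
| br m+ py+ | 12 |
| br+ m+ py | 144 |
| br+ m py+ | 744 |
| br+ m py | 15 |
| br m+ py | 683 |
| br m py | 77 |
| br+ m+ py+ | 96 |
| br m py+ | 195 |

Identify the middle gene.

The two rarest classes, br m+ py+ and br+ m py, are the double crossovers. Comparing them with the parentals, only the py allele has switched, so py is the middle locus and the order is br – py – m.

py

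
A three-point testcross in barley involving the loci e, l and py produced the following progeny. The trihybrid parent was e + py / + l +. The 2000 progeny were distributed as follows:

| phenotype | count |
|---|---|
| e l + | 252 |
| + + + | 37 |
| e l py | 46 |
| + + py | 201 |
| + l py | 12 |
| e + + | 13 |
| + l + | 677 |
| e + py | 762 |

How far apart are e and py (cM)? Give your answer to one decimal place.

The two rarest classes, e + + and + l py, are the double crossovers. Comparing them with the parentals, only the py allele has switched, so py is the middle locus and the order is l – py – e.
Crossovers in the py–e interval produce the single-crossover classes + + py and e l + (201 + 252 = 453) plus the double crossovers (25).
RF(py–e) = (453 + 25) / 2000 = 478/2000 = 0.2390 → 23.9 cM.

23.9 cM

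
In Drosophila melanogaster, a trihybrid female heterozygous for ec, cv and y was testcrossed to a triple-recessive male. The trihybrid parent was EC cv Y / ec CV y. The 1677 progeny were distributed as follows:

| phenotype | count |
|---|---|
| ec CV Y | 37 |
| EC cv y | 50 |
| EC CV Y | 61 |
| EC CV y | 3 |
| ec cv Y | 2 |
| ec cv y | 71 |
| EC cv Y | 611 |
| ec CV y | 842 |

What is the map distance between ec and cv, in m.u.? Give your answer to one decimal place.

The two rarest classes, ec cv Y and EC CV y, are the double crossovers. Comparing them with the parentals, only the ec allele has switched, so ec is the middle locus and the order is cv – ec – y.
Crossovers in the cv–ec interval produce the single-crossover classes EC CV Y and ec cv y (61 + 71 = 132) plus the double crossovers (5).
RF(cv–ec) = (132 + 5) / 1677 = 137/1677 = 0.0817 → 8.2 m.u.

8.2 m.u.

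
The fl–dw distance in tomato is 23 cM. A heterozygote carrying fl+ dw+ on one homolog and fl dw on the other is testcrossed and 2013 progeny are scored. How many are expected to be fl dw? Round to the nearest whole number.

A map distance of 23 cM corresponds to a recombination frequency of 0.230.
The F1 is fl+ dw+ / fl dw, so fl dw is a parental gamete class with expected frequency (1 − r)/2 = 0.770/2 = 0.3850.
Expected number = 0.3850 × 2013 = 775.00 ≈ 775.

775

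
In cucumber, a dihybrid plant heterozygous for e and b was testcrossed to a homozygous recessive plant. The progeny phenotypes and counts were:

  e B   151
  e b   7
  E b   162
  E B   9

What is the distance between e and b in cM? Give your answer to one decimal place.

The two most frequent classes, E b (162) and e B (151), are the parental types, so the F1 was E b / e B.
The recombinant classes are E B and e b: 9 + 7 = 16.
Recombination frequency = 16/329 = 0.0486 ≈ 4.9%, i.e. 4.9 cM.

4.9 cM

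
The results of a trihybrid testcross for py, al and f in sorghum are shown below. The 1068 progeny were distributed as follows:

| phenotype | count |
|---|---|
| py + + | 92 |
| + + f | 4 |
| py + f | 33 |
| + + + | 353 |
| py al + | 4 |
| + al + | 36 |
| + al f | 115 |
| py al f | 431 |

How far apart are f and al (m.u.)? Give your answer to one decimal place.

7.2 m.u.

The two most frequent reciprocal classes, py al f and + + +, are the parental types, so the F1 was py al f / + + +.
The two rarest classes, py al + and + + f, are the double crossovers. Comparing them with the parentals, only the f allele has switched, so f is the middle locus and the order is py – f – al.
Crossovers in the f–al interval produce the single-crossover classes py + f and + al + (33 + 36 = 69) plus the double crossovers (8).
RF(f–al) = (69 + 8) / 1068 = 77/1068 = 0.0721 → 7.2 m.u.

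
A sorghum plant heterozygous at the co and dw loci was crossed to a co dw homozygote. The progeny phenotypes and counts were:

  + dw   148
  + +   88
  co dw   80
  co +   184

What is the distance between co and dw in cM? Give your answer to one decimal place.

The two most frequent classes, + dw (148) and co + (184), are the parental types, so the F1 was + dw / co +.
The recombinant classes are + + and co dw: 88 + 80 = 168.
Recombination frequency = 168/500 = 0.3360 ≈ 33.6%, i.e. 33.6 cM.

33.6 cM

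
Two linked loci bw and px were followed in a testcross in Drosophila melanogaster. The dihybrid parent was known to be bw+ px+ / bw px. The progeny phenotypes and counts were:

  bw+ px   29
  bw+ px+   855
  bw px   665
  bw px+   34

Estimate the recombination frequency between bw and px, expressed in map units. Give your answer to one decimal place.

4.0 map units

The recombinant classes are bw+ px and bw px+: 29 + 34 = 63.
Recombination frequency = 63/1583 = 0.0398 ≈ 4.0%, i.e. 4.0 map units.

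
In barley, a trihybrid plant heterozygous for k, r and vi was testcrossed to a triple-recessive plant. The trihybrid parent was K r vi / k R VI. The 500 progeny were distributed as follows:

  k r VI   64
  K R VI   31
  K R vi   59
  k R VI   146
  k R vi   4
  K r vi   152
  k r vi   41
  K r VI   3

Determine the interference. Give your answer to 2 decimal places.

The two rarest classes, K r VI and k R vi, are the double crossovers. Comparing them with the parentals, only the vi allele has switched, so vi is the middle locus and the order is r – vi – k.
r–vi: (123 + 7)/500 = 0.2600; vi–k: (72 + 7)/500 = 0.1580.
Expected DCO frequency = 0.2600 × 0.1580 ≈ 0.04108; observed = 7/500 ≈ 0.01400.
Coefficient of coincidence = 0.01400/0.04108 ≈ 0.34; interference = 1 − 0.34 = 0.66.

0.66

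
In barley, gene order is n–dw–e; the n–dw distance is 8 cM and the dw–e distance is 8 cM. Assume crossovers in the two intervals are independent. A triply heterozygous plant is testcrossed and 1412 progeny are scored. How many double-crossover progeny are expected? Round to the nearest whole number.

9

Map distances give recombination frequencies of 0.080 and 0.080 for the two intervals.
With no interference, expected double-crossover frequency = 0.080 × 0.080 = 0.00640.
Expected number = 0.00640 × 1412 = 9.04 ≈ 9.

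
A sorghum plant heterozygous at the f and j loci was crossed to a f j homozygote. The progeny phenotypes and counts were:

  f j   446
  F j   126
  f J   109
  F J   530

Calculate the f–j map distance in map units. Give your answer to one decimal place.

19.4 map units

The two most frequent classes, F J (530) and f j (446), are the parental types, so the F1 was F J / f j.
The recombinant classes are F j and f J: 126 + 109 = 235.
Recombination frequency = 235/1211 = 0.1941 ≈ 19.4%, i.e. 19.4 map units.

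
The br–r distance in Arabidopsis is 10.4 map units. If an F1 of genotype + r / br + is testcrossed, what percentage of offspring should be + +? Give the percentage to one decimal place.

A map distance of 10.4 map units corresponds to a recombination frequency of 0.104.
The F1 is + r / br +, so + + is a recombinant gamete class with expected frequency r/2 = 0.104/2 = 0.0520.
That is 0.0520 = 5.2% of the progeny.

5.2%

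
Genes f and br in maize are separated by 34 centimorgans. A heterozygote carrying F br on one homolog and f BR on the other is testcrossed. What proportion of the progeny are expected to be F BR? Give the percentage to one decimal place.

A map distance of 34 centimorgans corresponds to a recombination frequency of 0.340.
The F1 is F br / f BR, so F BR is a recombinant gamete class with expected frequency r/2 = 0.340/2 = 0.1700.
That is 0.1700 = 17.0% of the progeny.

17.0%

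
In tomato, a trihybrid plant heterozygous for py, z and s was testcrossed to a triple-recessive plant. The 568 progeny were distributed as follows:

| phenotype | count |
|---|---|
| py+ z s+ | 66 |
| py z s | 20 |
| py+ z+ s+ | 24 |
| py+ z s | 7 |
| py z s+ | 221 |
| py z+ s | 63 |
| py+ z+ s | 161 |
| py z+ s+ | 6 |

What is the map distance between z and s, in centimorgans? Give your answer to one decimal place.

The two most frequent reciprocal classes, py z s+ and py+ z+ s, are the parental types, so the F1 was py z s+ / py+ z+ s.
The two rarest classes, py z+ s+ and py+ z s, are the double crossovers. Comparing them with the parentals, only the z allele has switched, so z is the middle locus and the order is s – z – py.
Crossovers in the s–z interval produce the single-crossover classes py z s and py+ z+ s+ (20 + 24 = 44) plus the double crossovers (13).
RF(s–z) = (44 + 13) / 568 = 57/568 = 0.1004 → 10.0 centimorgans.

10.0 centimorgans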